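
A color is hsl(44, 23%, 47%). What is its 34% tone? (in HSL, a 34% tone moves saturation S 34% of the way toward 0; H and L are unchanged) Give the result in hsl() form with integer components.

hsl(44, 15%, 47%)

S moves 34% from 23 toward 0: 23 − 7.82 = 15.18 → 15.
H and L are unchanged.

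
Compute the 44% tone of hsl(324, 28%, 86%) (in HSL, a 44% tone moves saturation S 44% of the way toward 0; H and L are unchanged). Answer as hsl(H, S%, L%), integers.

hsl(324, 16%, 86%)

S moves 44% from 28 toward 0: 28 − 12.32 = 15.68 → 16.
H and L are unchanged.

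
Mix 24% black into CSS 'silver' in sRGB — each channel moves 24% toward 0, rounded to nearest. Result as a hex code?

#929292

CSS silver is rgb(192, 192, 192).
A 24% shade moves each channel 24% toward 0:
  R: 192 + 0.24×(0−192) = 192 − 46.08 = 145.92 → 146
  G: 192 + 0.24×(0−192) = 192 − 46.08 = 145.92 → 146
  B: 192 + 0.24×(0−192) = 192 − 46.08 = 145.92 → 146
rgb(146, 146, 146) = #929292.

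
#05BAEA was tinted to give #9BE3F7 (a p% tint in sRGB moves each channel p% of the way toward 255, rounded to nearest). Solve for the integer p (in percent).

60%

#05BAEA is rgb(5, 186, 234); #9BE3F7 is rgb(155, 227, 247).
On the R channel (widest range): 155 ≈ 5 + (p/100)(255 − 5), so p ≈ 100×(155 − 5)/(255 − 5) = 15000/250 = 60.00.
p = 60 reproduces all three channels after rounding.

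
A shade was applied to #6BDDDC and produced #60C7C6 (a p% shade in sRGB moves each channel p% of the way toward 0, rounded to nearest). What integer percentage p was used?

10%

#6BDDDC is rgb(107, 221, 220); #60C7C6 is rgb(96, 199, 198).
On the G channel (widest range): 199 ≈ 221 + (p/100)(0 − 221), so p ≈ 100×(199 − 221)/(0 − 221) = -2200/-221 = 9.95.
p = 10 reproduces all three channels after rounding.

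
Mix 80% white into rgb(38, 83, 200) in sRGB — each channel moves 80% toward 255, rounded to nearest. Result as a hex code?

An 80% tint moves each channel 80% toward 255:
  R: 38 + 0.8×(255−38) = 38 + 173.6 = 211.6 → 212
  G: 83 + 137.6 = 220.6 → 221
  B: 200 + 0.8×(255−200) = 200 + 44 = 244 → 244
rgb(212, 221, 244) = #D4DDF4.

#D4DDF4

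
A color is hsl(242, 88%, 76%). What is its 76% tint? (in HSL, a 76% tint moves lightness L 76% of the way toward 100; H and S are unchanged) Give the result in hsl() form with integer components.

hsl(242, 88%, 94%)

L moves 76% from 76 toward 100: 76 + 18.24 = 94.24 → 94.
H and S are unchanged.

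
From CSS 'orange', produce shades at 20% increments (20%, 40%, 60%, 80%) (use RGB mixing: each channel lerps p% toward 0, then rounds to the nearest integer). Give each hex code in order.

CSS orange is rgb(255, 165, 0).
20%: (255 − 51 = 204→204, 165 − 33 = 132→132, 0→0) → #cc8400
40%: (255 − 102 = 153→153, 165 − 66 = 99→99, 0→0) → #996300
60%: (255 − 153 = 102→102, 165 − 99 = 66→66, 0→0) → #664200
80%: (255 − 204 = 51→51, 165 − 132 = 33→33, 0→0) → #332100

#cc8400, #996300, #664200, #332100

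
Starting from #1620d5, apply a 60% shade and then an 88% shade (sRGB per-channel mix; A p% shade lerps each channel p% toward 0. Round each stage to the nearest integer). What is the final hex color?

#01020a

#1620d5 is rgb(22, 32, 213).
A 60% shade moves each channel 60% toward 0:
  R: 22 + 0.6×(0−22) = 22 − 13.2 = 8.8 → 9
  G: 32 + 0.6×(0−32) = 32 − 19.2 = 12.8 → 13
  B: 213 + 0.6×(0−213) = 213 − 127.8 = 85.2 → 85
After the shade: rgb(9, 13, 85) = #090d55.
An 88% shade moves each channel 88% toward 0:
  R: 9 + 0.88×(0−9) = 9 − 7.92 = 1.08 → 1
  G: 13 − 11.44 = 1.56 → 2
  B: 85 + 0.88×(0−85) = 85 − 74.8 = 10.2 → 10
rgb(1, 2, 10) = #01020a.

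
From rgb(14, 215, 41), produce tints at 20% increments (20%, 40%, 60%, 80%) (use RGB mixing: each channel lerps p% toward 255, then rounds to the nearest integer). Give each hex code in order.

#3EDF54, #6EE77F, #9FEFA9, #CFF7D4

20%: (14 + 48.2 = 62.2→62, 215 + 8 = 223→223, 41 + 42.8 = 83.8→84) → #3EDF54
40%: (14 + 96.4 = 110.4→110, 215 + 16 = 231→231, 41 + 85.6 = 126.6→127) → #6EE77F
60%: (14 + 144.6 = 158.6→159, 215 + 24 = 239→239, 41 + 128.4 = 169.4→169) → #9FEFA9
80%: (14 + 192.8 = 206.8→207, 215 + 32 = 247→247, 41 + 171.2 = 212.2→212) → #CFF7D4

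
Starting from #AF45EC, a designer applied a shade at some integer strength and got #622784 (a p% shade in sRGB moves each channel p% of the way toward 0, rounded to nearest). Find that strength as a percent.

#AF45EC is rgb(175, 69, 236); #622784 is rgb(98, 39, 132).
On the B channel (widest range): 132 ≈ 236 + (p/100)(0 − 236), so p ≈ 100×(132 − 236)/(0 − 236) = -10400/-236 = 44.07.
p = 44 reproduces all three channels after rounding.

44%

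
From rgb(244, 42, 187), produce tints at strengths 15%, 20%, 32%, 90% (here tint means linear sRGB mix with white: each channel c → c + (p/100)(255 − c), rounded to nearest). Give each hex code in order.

15%: (244 + 1.65 = 245.65→246, 42 + 31.95 = 73.95→74, 187 + 10.2 = 197.2→197) → #F64AC5
20%: (244 + 2.2 = 246.2→246, 42 + 42.6 = 84.6→85, 187 + 13.6 = 200.6→201) → #F655C9
32%: (244 + 3.52 = 247.52→248, 42 + 68.16 = 110.16→110, 187 + 21.76 = 208.76→209) → #F86ED1
90%: (244 + 9.9 = 253.9→254, 42 + 191.7 = 233.7→234, 187 + 61.2 = 248.2→248) → #FEEAF8

#F64AC5, #F655C9, #F86ED1, #FEEAF8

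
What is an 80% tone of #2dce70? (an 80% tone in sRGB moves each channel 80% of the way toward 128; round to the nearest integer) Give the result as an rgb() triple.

#2dce70 is rgb(45, 206, 112).
Per channel, c → c + 0.8(128 − c):
  R: 45 + 66.4 = 111.4 → 111
  G: 206 − 62.4 = 143.6 → 144
  B: 112 + 0.8×(128−112) = 112 + 12.8 = 124.8 → 125

rgb(111, 144, 125)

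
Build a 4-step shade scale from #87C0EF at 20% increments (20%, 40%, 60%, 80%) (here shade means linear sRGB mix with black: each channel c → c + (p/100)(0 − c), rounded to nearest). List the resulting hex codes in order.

#6C9ABF, #51738F, #364D60, #1B2630

#87C0EF is rgb(135, 192, 239).
20%: (135 − 27 = 108→108, 192 − 38.4 = 153.6→154, 239 − 47.8 = 191.2→191) → #6C9ABF
40%: (135 − 54 = 81→81, 192 − 76.8 = 115.2→115, 239 − 95.6 = 143.4→143) → #51738F
60%: (135 − 81 = 54→54, 192 − 115.2 = 76.8→77, 239 − 143.4 = 95.6→96) → #364D60
80%: (135 − 108 = 27→27, 192 − 153.6 = 38.4→38, 239 − 191.2 = 47.8→48) → #1B2630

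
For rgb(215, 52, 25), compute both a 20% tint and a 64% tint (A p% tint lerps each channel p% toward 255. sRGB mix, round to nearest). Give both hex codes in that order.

#DF5D47, #F1B6AC

20% tint:
  R: 215 + 8 = 223 → 223
  G: 52 + 0.2×(255−52) = 52 + 40.6 = 92.6 → 93
  B: 25 + 46 = 71 → 71
  → #DF5D47
64% tint:
  R: 215 + 25.6 = 240.6 → 241
  G: 52 + 129.92 = 181.92 → 182
  B: 25 + 0.64×(255−25) = 25 + 147.2 = 172.2 → 172
  → #F1B6AC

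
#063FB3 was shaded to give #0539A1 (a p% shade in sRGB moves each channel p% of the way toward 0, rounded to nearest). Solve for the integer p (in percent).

#063FB3 is rgb(6, 63, 179); #0539A1 is rgb(5, 57, 161).
On the B channel (widest range): 161 ≈ 179 + (p/100)(0 − 179), so p ≈ 100×(161 − 179)/(0 − 179) = -1800/-179 = 10.06.
p = 10 reproduces all three channels after rounding.

10%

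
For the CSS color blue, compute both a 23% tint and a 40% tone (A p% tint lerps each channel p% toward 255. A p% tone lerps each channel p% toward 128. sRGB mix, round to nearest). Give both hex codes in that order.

CSS blue is rgb(0, 0, 255).
23% tint:
  R: 0 + 0.23×(255−0) = 0 + 58.65 = 58.65 → 59
  G: 0 + 58.65 = 58.65 → 59
  B: 255 + 0 = 255 → 255
  → #3b3bff
40% tone:
  R: 0 + 51.2 = 51.2 → 51
  G: 0 + 51.2 = 51.2 → 51
  B: 255 + 0.4×(128−255) = 255 − 50.8 = 204.2 → 204
  → #3333cc

#3b3bff, #3333cc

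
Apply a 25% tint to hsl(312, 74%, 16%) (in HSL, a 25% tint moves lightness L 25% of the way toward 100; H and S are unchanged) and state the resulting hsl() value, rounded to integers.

hsl(312, 74%, 37%)

L moves 25% from 16 toward 100: 16 + 21 = 37 → 37.
H and S are unchanged.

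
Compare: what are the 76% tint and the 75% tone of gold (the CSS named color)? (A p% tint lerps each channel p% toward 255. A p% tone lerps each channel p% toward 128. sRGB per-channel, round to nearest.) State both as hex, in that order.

#fff5c2, #a09660

CSS gold is rgb(255, 215, 0).
76% tint:
  R: 255 + 0.76×(255−255) = 255 + 0 = 255 → 255
  G: 215 + 0.76×(255−215) = 215 + 30.4 = 245.4 → 245
  B: 0 + 193.8 = 193.8 → 194
  → #fff5c2
75% tone:
  R: 255 − 95.25 = 159.75 → 160
  G: 215 + 0.75×(128−215) = 215 − 65.25 = 149.75 → 150
  B: 0 + 96 = 96 → 96
  → #a09660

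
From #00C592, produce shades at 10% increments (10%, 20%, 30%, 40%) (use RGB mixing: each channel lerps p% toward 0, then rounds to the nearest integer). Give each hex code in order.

#00C592 is rgb(0, 197, 146).
10%: (0→0, 197 − 19.7 = 177.3→177, 146 − 14.6 = 131.4→131) → #00B183
20%: (0→0, 197 − 39.4 = 157.6→158, 146 − 29.2 = 116.8→117) → #009E75
30%: (0→0, 197 − 59.1 = 137.9→138, 146 − 43.8 = 102.2→102) → #008A66
40%: (0→0, 197 − 78.8 = 118.2→118, 146 − 58.4 = 87.6→88) → #007658

#00B183, #009E75, #008A66, #007658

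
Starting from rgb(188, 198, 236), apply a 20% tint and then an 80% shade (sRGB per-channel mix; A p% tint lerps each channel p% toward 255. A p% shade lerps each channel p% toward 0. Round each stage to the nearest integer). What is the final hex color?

A 20% tint moves each channel 20% toward 255:
  R: 188 + 0.2×(255−188) = 188 + 13.4 = 201.4 → 201
  G: 198 + 11.4 = 209.4 → 209
  B: 236 + 0.2×(255−236) = 236 + 3.8 = 239.8 → 240
After the tint: rgb(201, 209, 240) = #c9d1f0.
Per channel, c → c + 0.8(0 − c):
  R: 201 + 0.8×(0−201) = 201 − 160.8 = 40.2 → 40
  G: 209 − 167.2 = 41.8 → 42
  B: 240 + 0.8×(0−240) = 240 − 192 = 48 → 48
rgb(40, 42, 48) = #282a30.

#282a30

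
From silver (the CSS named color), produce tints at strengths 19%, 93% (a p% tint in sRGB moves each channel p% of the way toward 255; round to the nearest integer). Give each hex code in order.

#cccccc, #fbfbfb

CSS silver is rgb(192, 192, 192).
19%: (192 + 11.97 = 203.97→204, 192 + 11.97 = 203.97→204, 192 + 11.97 = 203.97→204) → #cccccc
93%: (192 + 58.59 = 250.59→251, 192 + 58.59 = 250.59→251, 192 + 58.59 = 250.59→251) → #fbfbfb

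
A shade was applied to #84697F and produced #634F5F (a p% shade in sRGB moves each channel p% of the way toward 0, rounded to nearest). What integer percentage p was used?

#84697F is rgb(132, 105, 127); #634F5F is rgb(99, 79, 95).
On the R channel (widest range): 99 ≈ 132 + (p/100)(0 − 132), so p ≈ 100×(99 − 132)/(0 − 132) = -3300/-132 = 25.00.
p = 25 reproduces all three channels after rounding.

25%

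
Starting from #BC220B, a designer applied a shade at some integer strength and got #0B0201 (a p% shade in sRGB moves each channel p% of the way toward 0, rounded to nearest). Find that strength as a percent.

#BC220B is rgb(188, 34, 11); #0B0201 is rgb(11, 2, 1).
On the R channel (widest range): 11 ≈ 188 + (p/100)(0 − 188), so p ≈ 100×(11 − 188)/(0 − 188) = -17700/-188 = 94.15.
p = 94 reproduces all three channels after rounding.

94%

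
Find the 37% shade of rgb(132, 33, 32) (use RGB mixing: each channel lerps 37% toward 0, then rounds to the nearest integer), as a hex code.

Lerp each channel 37% toward 0:
  R: 132 + 0.37×(0−132) = 132 − 48.84 = 83.16 → 83
  G: 33 + 0.37×(0−33) = 33 − 12.21 = 20.79 → 21
  B: 32 − 11.84 = 20.16 → 20
rgb(83, 21, 20) = #531514.

#531514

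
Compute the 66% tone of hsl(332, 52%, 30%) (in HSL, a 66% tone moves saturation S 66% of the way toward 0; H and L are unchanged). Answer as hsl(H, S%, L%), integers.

hsl(332, 18%, 30%)

S moves 66% from 52 toward 0: 52 − 34.32 = 17.68 → 18.
H and L are unchanged.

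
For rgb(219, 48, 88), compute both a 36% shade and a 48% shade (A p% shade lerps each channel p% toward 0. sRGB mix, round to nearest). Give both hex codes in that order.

#8c1f38, #72192e

36% shade:
  R: 219 + 0.36×(0−219) = 219 − 78.84 = 140.16 → 140
  G: 48 − 17.28 = 30.72 → 31
  B: 88 − 31.68 = 56.32 → 56
  → #8c1f38
48% shade:
  R: 219 − 105.12 = 113.88 → 114
  G: 48 + 0.48×(0−48) = 48 − 23.04 = 24.96 → 25
  B: 88 + 0.48×(0−88) = 88 − 42.24 = 45.76 → 46
  → #72192e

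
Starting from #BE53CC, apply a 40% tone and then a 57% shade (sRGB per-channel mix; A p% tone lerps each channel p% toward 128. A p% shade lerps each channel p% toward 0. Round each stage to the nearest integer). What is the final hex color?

#472B4B

#BE53CC is rgb(190, 83, 204).
Lerp each channel 40% toward 128:
  R: 190 + 0.4×(128−190) = 190 − 24.8 = 165.2 → 165
  G: 83 + 18 = 101 → 101
  B: 204 − 30.4 = 173.6 → 174
After the tone: rgb(165, 101, 174) = #A565AE.
Per channel, c → c + 0.57(0 − c):
  R: 165 − 94.05 = 70.95 → 71
  G: 101 − 57.57 = 43.43 → 43
  B: 174 + 0.57×(0−174) = 174 − 99.18 = 74.82 → 75
rgb(71, 43, 75) = #472B4B.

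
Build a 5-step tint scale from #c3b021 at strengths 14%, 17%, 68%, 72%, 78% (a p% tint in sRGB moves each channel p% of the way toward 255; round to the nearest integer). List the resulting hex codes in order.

#cbbb40, #cdbd47, #ece6b8, #eee9c1, #f2eece

#c3b021 is rgb(195, 176, 33).
14%: (195 + 8.4 = 203.4→203, 176 + 11.06 = 187.06→187, 33 + 31.08 = 64.08→64) → #cbbb40
17%: (195 + 10.2 = 205.2→205, 176 + 13.43 = 189.43→189, 33 + 37.74 = 70.74→71) → #cdbd47
68%: (195 + 40.8 = 235.8→236, 176 + 53.72 = 229.72→230, 33 + 150.96 = 183.96→184) → #ece6b8
72%: (195 + 43.2 = 238.2→238, 176 + 56.88 = 232.88→233, 33 + 159.84 = 192.84→193) → #eee9c1
78%: (195 + 46.8 = 241.8→242, 176 + 61.62 = 237.62→238, 33 + 173.16 = 206.16→206) → #f2eece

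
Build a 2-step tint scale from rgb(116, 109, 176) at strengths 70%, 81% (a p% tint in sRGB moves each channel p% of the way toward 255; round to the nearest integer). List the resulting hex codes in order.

70%: (116 + 97.3 = 213.3→213, 109 + 102.2 = 211.2→211, 176 + 55.3 = 231.3→231) → #d5d3e7
81%: (116 + 112.59 = 228.59→229, 109 + 118.26 = 227.26→227, 176 + 63.99 = 239.99→240) → #e5e3f0

#d5d3e7, #e5e3f0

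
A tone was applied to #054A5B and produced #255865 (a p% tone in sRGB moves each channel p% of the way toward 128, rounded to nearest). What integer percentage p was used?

#054A5B is rgb(5, 74, 91); #255865 is rgb(37, 88, 101).
On the R channel (widest range): 37 ≈ 5 + (p/100)(128 − 5), so p ≈ 100×(37 − 5)/(128 − 5) = 3200/123 = 26.02.
p = 26 reproduces all three channels after rounding.

26%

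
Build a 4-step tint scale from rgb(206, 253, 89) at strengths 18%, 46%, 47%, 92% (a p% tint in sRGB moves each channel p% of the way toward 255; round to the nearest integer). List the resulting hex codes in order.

#d7fd77, #e5fea5, #e5fea7, #fbfff2

18%: (206 + 8.82 = 214.82→215, 253→253, 89 + 29.88 = 118.88→119) → #d7fd77
46%: (206 + 22.54 = 228.54→229, 253 + 0.92 = 253.92→254, 89 + 76.36 = 165.36→165) → #e5fea5
47%: (206 + 23.03 = 229.03→229, 253 + 0.94 = 253.94→254, 89 + 78.02 = 167.02→167) → #e5fea7
92%: (206 + 45.08 = 251.08→251, 253 + 1.84 = 254.84→255, 89 + 152.72 = 241.72→242) → #fbfff2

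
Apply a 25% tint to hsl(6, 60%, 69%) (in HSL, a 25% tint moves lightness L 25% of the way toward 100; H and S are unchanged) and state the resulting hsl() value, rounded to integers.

hsl(6, 60%, 77%)

L moves 25% from 69 toward 100: 69 + 7.75 = 76.75 → 77.
H and S are unchanged.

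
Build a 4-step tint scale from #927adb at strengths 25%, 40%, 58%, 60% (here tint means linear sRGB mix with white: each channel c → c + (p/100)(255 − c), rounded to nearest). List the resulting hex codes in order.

#927adb is rgb(146, 122, 219).
25%: (146 + 27.25 = 173.25→173, 122 + 33.25 = 155.25→155, 219 + 9 = 228→228) → #ad9be4
40%: (146 + 43.6 = 189.6→190, 122 + 53.2 = 175.2→175, 219 + 14.4 = 233.4→233) → #beafe9
58%: (146 + 63.22 = 209.22→209, 122 + 77.14 = 199.14→199, 219 + 20.88 = 239.88→240) → #d1c7f0
60%: (146 + 65.4 = 211.4→211, 122 + 79.8 = 201.8→202, 219 + 21.6 = 240.6→241) → #d3caf1

#ad9be4, #beafe9, #d1c7f0, #d3caf1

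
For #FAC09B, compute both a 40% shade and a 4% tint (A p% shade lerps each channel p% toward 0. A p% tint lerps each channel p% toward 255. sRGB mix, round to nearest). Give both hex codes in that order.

#96735D, #FAC39F

#FAC09B is rgb(250, 192, 155).
40% shade:
  R: 250 + 0.4×(0−250) = 250 − 100 = 150 → 150
  G: 192 + 0.4×(0−192) = 192 − 76.8 = 115.2 → 115
  B: 155 + 0.4×(0−155) = 155 − 62 = 93 → 93
  → #96735D
4% tint:
  R: 250 + 0.04×(255−250) = 250 + 0.2 = 250.2 → 250
  G: 192 + 0.04×(255−192) = 192 + 2.52 = 194.52 → 195
  B: 155 + 4 = 159 → 159
  → #FAC39F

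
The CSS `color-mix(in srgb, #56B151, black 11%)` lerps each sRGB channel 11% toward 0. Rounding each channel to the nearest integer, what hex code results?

#56B151 is rgb(86, 177, 81).
Per channel, c → c + 0.11(0 − c):
  R: 86 + 0.11×(0−86) = 86 − 9.46 = 76.54 → 77
  G: 177 + 0.11×(0−177) = 177 − 19.47 = 157.53 → 158
  B: 81 − 8.91 = 72.09 → 72
rgb(77, 158, 72) = #4D9E48.

#4D9E48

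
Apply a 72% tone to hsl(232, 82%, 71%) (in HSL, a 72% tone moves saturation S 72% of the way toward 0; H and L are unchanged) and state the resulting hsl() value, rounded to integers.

S moves 72% from 82 toward 0: 82 − 59.04 = 22.96 → 23.
H and L are unchanged.

hsl(232, 23%, 71%)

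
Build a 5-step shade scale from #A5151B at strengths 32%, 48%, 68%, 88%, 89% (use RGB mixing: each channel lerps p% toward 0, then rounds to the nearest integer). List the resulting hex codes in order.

#A5151B is rgb(165, 21, 27).
32%: (165 − 52.8 = 112.2→112, 21 − 6.72 = 14.28→14, 27 − 8.64 = 18.36→18) → #700E12
48%: (165 − 79.2 = 85.8→86, 21 − 10.08 = 10.92→11, 27 − 12.96 = 14.04→14) → #560B0E
68%: (165 − 112.2 = 52.8→53, 21 − 14.28 = 6.72→7, 27 − 18.36 = 8.64→9) → #350709
88%: (165 − 145.2 = 19.8→20, 21 − 18.48 = 2.52→3, 27 − 23.76 = 3.24→3) → #140303
89%: (165 − 146.85 = 18.15→18, 21 − 18.69 = 2.31→2, 27 − 24.03 = 2.97→3) → #120203

#700E12, #560B0E, #350709, #140303, #120203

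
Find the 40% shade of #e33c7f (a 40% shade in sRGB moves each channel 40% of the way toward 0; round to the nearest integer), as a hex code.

#e33c7f is rgb(227, 60, 127).
Lerp each channel 40% toward 0:
  R: 227 + 0.4×(0−227) = 227 − 90.8 = 136.2 → 136
  G: 60 + 0.4×(0−60) = 60 − 24 = 36 → 36
  B: 127 − 50.8 = 76.2 → 76
rgb(136, 36, 76) = #88244c.

#88244c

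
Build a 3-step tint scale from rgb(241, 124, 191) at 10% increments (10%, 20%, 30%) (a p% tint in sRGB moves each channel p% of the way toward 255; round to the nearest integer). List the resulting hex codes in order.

#F289C5, #F496CC, #F5A3D2

10%: (241 + 1.4 = 242.4→242, 124 + 13.1 = 137.1→137, 191 + 6.4 = 197.4→197) → #F289C5
20%: (241 + 2.8 = 243.8→244, 124 + 26.2 = 150.2→150, 191 + 12.8 = 203.8→204) → #F496CC
30%: (241 + 4.2 = 245.2→245, 124 + 39.3 = 163.3→163, 191 + 19.2 = 210.2→210) → #F5A3D2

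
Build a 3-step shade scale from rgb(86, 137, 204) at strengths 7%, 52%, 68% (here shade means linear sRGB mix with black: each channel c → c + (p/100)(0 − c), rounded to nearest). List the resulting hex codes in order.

#507FBE, #294262, #1C2C41

7%: (86 − 6.02 = 79.98→80, 137 − 9.59 = 127.41→127, 204 − 14.28 = 189.72→190) → #507FBE
52%: (86 − 44.72 = 41.28→41, 137 − 71.24 = 65.76→66, 204 − 106.08 = 97.92→98) → #294262
68%: (86 − 58.48 = 27.52→28, 137 − 93.16 = 43.84→44, 204 − 138.72 = 65.28→65) → #1C2C41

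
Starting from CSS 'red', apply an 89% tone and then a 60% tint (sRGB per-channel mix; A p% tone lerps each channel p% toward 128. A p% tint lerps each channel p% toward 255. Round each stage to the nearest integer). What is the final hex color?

CSS red is rgb(255, 0, 0).
An 89% tone moves each channel 89% toward 128:
  R: 255 + 0.89×(128−255) = 255 − 113.03 = 141.97 → 142
  G: 0 + 0.89×(128−0) = 0 + 113.92 = 113.92 → 114
  B: 0 + 0.89×(128−0) = 0 + 113.92 = 113.92 → 114
After the tone: rgb(142, 114, 114) = #8e7272.
A 60% tint moves each channel 60% toward 255:
  R: 142 + 0.6×(255−142) = 142 + 67.8 = 209.8 → 210
  G: 114 + 84.6 = 198.6 → 199
  B: 114 + 0.6×(255−114) = 114 + 84.6 = 198.6 → 199
rgb(210, 199, 199) = #d2c7c7.

#d2c7c7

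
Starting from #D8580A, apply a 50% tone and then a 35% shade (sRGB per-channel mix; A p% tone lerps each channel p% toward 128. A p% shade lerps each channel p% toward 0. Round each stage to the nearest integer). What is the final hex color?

#70462D

#D8580A is rgb(216, 88, 10).
Per channel, c → c + 0.5(128 − c):
  R: 216 − 44 = 172 → 172
  G: 88 + 20 = 108 → 108
  B: 10 + 0.5×(128−10) = 10 + 59 = 69 → 69
After the tone: rgb(172, 108, 69) = #AC6C45.
A 35% shade moves each channel 35% toward 0:
  R: 172 + 0.35×(0−172) = 172 − 60.2 = 111.8 → 112
  G: 108 − 37.8 = 70.2 → 70
  B: 69 + 0.35×(0−69) = 69 − 24.15 = 44.85 → 45
rgb(112, 70, 45) = #70462D.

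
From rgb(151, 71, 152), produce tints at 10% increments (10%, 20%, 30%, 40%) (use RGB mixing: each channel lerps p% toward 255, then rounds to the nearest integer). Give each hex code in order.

10%: (151 + 10.4 = 161.4→161, 71 + 18.4 = 89.4→89, 152 + 10.3 = 162.3→162) → #A159A2
20%: (151 + 20.8 = 171.8→172, 71 + 36.8 = 107.8→108, 152 + 20.6 = 172.6→173) → #AC6CAD
30%: (151 + 31.2 = 182.2→182, 71 + 55.2 = 126.2→126, 152 + 30.9 = 182.9→183) → #B67EB7
40%: (151 + 41.6 = 192.6→193, 71 + 73.6 = 144.6→145, 152 + 41.2 = 193.2→193) → #C191C1

#A159A2, #AC6CAD, #B67EB7, #C191C1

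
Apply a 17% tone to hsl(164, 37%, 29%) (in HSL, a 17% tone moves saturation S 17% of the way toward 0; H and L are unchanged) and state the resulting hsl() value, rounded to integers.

hsl(164, 31%, 29%)

S moves 17% from 37 toward 0: 37 − 6.29 = 30.71 → 31.
H and L are unchanged.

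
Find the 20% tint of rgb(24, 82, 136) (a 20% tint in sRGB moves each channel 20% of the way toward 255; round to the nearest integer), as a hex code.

Lerp each channel 20% toward 255:
  R: 24 + 46.2 = 70.2 → 70
  G: 82 + 34.6 = 116.6 → 117
  B: 136 + 23.8 = 159.8 → 160
rgb(70, 117, 160) = #4675A0.

#4675A0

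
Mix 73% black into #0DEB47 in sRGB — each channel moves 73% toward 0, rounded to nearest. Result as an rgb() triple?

rgb(4, 63, 19)

#0DEB47 is rgb(13, 235, 71).
Per channel, c → c + 0.73(0 − c):
  R: 13 + 0.73×(0−13) = 13 − 9.49 = 3.51 → 4
  G: 235 − 171.55 = 63.45 → 63
  B: 71 + 0.73×(0−71) = 71 − 51.83 = 19.17 → 19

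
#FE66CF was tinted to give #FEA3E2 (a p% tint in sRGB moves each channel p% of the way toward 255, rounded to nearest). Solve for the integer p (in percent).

40%

#FE66CF is rgb(254, 102, 207); #FEA3E2 is rgb(254, 163, 226).
On the G channel (widest range): 163 ≈ 102 + (p/100)(255 − 102), so p ≈ 100×(163 − 102)/(255 − 102) = 6100/153 = 39.87.
p = 40 reproduces all three channels after rounding.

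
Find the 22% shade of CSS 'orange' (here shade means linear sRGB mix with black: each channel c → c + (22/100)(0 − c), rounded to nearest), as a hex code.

#C78100

CSS orange is rgb(255, 165, 0).
A 22% shade moves each channel 22% toward 0:
  R: 255 + 0.22×(0−255) = 255 − 56.1 = 198.9 → 199
  G: 165 − 36.3 = 128.7 → 129
  B: 0 + 0.22×(0−0) = 0 + 0 = 0 → 0
rgb(199, 129, 0) = #C78100.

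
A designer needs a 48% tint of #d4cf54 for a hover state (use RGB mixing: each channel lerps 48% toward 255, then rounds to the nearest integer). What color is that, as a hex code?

#e9e6a6

#d4cf54 is rgb(212, 207, 84).
A 48% tint moves each channel 48% toward 255:
  R: 212 + 0.48×(255−212) = 212 + 20.64 = 232.64 → 233
  G: 207 + 23.04 = 230.04 → 230
  B: 84 + 0.48×(255−84) = 84 + 82.08 = 166.08 → 166
rgb(233, 230, 166) = #e9e6a6.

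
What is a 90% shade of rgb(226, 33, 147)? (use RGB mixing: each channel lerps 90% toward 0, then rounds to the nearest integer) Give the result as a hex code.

A 90% shade moves each channel 90% toward 0:
  R: 226 + 0.9×(0−226) = 226 − 203.4 = 22.6 → 23
  G: 33 + 0.9×(0−33) = 33 − 29.7 = 3.3 → 3
  B: 147 + 0.9×(0−147) = 147 − 132.3 = 14.7 → 15
rgb(23, 3, 15) = #17030f.

#17030f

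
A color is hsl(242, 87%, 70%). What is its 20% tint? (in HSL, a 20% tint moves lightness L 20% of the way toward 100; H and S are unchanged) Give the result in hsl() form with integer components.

L moves 20% from 70 toward 100: 70 + 6 = 76 → 76.
H and S are unchanged.

hsl(242, 87%, 76%)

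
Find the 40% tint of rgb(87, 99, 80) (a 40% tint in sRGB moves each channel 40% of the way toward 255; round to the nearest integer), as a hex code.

#9AA196

Lerp each channel 40% toward 255:
  R: 87 + 0.4×(255−87) = 87 + 67.2 = 154.2 → 154
  G: 99 + 62.4 = 161.4 → 161
  B: 80 + 70 = 150 → 150
rgb(154, 161, 150) = #9AA196.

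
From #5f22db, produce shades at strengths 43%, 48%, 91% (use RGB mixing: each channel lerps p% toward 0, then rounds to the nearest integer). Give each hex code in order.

#36137d, #311272, #090314

#5f22db is rgb(95, 34, 219).
43%: (95 − 40.85 = 54.15→54, 34 − 14.62 = 19.38→19, 219 − 94.17 = 124.83→125) → #36137d
48%: (95 − 45.6 = 49.4→49, 34 − 16.32 = 17.68→18, 219 − 105.12 = 113.88→114) → #311272
91%: (95 − 86.45 = 8.55→9, 34 − 30.94 = 3.06→3, 219 − 199.29 = 19.71→20) → #090314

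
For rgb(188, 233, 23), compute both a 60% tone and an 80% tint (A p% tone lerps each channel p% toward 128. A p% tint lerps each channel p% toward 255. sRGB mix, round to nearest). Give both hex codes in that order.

#98AA56, #F2FBD1

60% tone:
  R: 188 + 0.6×(128−188) = 188 − 36 = 152 → 152
  G: 233 + 0.6×(128−233) = 233 − 63 = 170 → 170
  B: 23 + 0.6×(128−23) = 23 + 63 = 86 → 86
  → #98AA56
80% tint:
  R: 188 + 0.8×(255−188) = 188 + 53.6 = 241.6 → 242
  G: 233 + 0.8×(255−233) = 233 + 17.6 = 250.6 → 251
  B: 23 + 185.6 = 208.6 → 209
  → #F2FBD1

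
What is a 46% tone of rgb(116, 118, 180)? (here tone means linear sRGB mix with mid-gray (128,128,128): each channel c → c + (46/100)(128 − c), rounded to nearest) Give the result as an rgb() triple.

rgb(122, 123, 156)

Per channel, c → c + 0.46(128 − c):
  R: 116 + 0.46×(128−116) = 116 + 5.52 = 121.52 → 122
  G: 118 + 0.46×(128−118) = 118 + 4.6 = 122.6 → 123
  B: 180 + 0.46×(128−180) = 180 − 23.92 = 156.08 → 156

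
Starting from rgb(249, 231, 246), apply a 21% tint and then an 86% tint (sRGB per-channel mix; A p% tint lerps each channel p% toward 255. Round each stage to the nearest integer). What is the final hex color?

A 21% tint moves each channel 21% toward 255:
  R: 249 + 0.21×(255−249) = 249 + 1.26 = 250.26 → 250
  G: 231 + 5.04 = 236.04 → 236
  B: 246 + 0.21×(255−246) = 246 + 1.89 = 247.89 → 248
After the tint: rgb(250, 236, 248) = #faecf8.
An 86% tint moves each channel 86% toward 255:
  R: 250 + 4.3 = 254.3 → 254
  G: 236 + 16.34 = 252.34 → 252
  B: 248 + 6.02 = 254.02 → 254
rgb(254, 252, 254) = #fefcfe.

#fefcfe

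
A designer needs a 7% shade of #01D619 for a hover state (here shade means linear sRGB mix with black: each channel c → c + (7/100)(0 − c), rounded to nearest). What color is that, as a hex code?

#01C717

#01D619 is rgb(1, 214, 25).
A 7% shade moves each channel 7% toward 0:
  R: 1 + 0.07×(0−1) = 1 − 0.07 = 0.93 → 1
  G: 214 + 0.07×(0−214) = 214 − 14.98 = 199.02 → 199
  B: 25 − 1.75 = 23.25 → 23
rgb(1, 199, 23) = #01C717.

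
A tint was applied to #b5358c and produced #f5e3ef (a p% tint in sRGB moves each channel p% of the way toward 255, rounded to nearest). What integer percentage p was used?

86%

#b5358c is rgb(181, 53, 140); #f5e3ef is rgb(245, 227, 239).
On the G channel (widest range): 227 ≈ 53 + (p/100)(255 − 53), so p ≈ 100×(227 − 53)/(255 − 53) = 17400/202 = 86.14.
p = 86 reproduces all three channels after rounding.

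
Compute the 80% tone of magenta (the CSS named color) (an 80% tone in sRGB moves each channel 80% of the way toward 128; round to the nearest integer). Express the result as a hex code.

#996699

CSS magenta is rgb(255, 0, 255).
Lerp each channel 80% toward 128:
  R: 255 + 0.8×(128−255) = 255 − 101.6 = 153.4 → 153
  G: 0 + 0.8×(128−0) = 0 + 102.4 = 102.4 → 102
  B: 255 + 0.8×(128−255) = 255 − 101.6 = 153.4 → 153
rgb(153, 102, 153) = #996699.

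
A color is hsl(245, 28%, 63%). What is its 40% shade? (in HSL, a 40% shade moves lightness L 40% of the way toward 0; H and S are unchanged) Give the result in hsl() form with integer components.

L moves 40% from 63 toward 0: 63 − 25.2 = 37.8 → 38.
H and S are unchanged.

hsl(245, 28%, 38%)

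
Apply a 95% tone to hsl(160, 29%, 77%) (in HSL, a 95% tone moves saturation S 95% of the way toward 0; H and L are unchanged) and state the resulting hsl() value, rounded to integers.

S moves 95% from 29 toward 0: 29 − 27.55 = 1.45 → 1.
H and L are unchanged.

hsl(160, 1%, 77%)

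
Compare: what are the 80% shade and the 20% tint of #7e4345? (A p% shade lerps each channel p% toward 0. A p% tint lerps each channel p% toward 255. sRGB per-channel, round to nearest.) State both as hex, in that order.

#190d0e, #98696a

#7e4345 is rgb(126, 67, 69).
80% shade:
  R: 126 + 0.8×(0−126) = 126 − 100.8 = 25.2 → 25
  G: 67 + 0.8×(0−67) = 67 − 53.6 = 13.4 → 13
  B: 69 − 55.2 = 13.8 → 14
  → #190d0e
20% tint:
  R: 126 + 25.8 = 151.8 → 152
  G: 67 + 0.2×(255−67) = 67 + 37.6 = 104.6 → 105
  B: 69 + 37.2 = 106.2 → 106
  → #98696a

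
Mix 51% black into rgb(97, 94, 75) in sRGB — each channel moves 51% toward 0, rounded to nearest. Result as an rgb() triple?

Per channel, c → c + 0.51(0 − c):
  R: 97 + 0.51×(0−97) = 97 − 49.47 = 47.53 → 48
  G: 94 + 0.51×(0−94) = 94 − 47.94 = 46.06 → 46
  B: 75 + 0.51×(0−75) = 75 − 38.25 = 36.75 → 37

rgb(48, 46, 37)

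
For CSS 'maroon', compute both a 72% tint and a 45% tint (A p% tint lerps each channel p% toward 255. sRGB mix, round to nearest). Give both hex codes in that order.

CSS maroon is rgb(128, 0, 0).
72% tint:
  R: 128 + 91.44 = 219.44 → 219
  G: 0 + 0.72×(255−0) = 0 + 183.6 = 183.6 → 184
  B: 0 + 0.72×(255−0) = 0 + 183.6 = 183.6 → 184
  → #dbb8b8
45% tint:
  R: 128 + 0.45×(255−128) = 128 + 57.15 = 185.15 → 185
  G: 0 + 0.45×(255−0) = 0 + 114.75 = 114.75 → 115
  B: 0 + 0.45×(255−0) = 0 + 114.75 = 114.75 → 115
  → #b97373

#dbb8b8, #b97373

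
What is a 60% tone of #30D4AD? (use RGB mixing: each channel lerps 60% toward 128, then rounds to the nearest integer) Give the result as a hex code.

#30D4AD is rgb(48, 212, 173).
Lerp each channel 60% toward 128:
  R: 48 + 0.6×(128−48) = 48 + 48 = 96 → 96
  G: 212 − 50.4 = 161.6 → 162
  B: 173 + 0.6×(128−173) = 173 − 27 = 146 → 146
rgb(96, 162, 146) = #60A292.

#60A292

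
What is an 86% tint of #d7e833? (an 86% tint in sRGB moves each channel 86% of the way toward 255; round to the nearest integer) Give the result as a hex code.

#f9fce2

#d7e833 is rgb(215, 232, 51).
An 86% tint moves each channel 86% toward 255:
  R: 215 + 34.4 = 249.4 → 249
  G: 232 + 19.78 = 251.78 → 252
  B: 51 + 175.44 = 226.44 → 226
rgb(249, 252, 226) = #f9fce2.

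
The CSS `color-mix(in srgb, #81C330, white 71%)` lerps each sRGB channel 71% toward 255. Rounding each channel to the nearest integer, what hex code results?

#DAEEC3

#81C330 is rgb(129, 195, 48).
Lerp each channel 71% toward 255:
  R: 129 + 89.46 = 218.46 → 218
  G: 195 + 42.6 = 237.6 → 238
  B: 48 + 146.97 = 194.97 → 195
rgb(218, 238, 195) = #DAEEC3.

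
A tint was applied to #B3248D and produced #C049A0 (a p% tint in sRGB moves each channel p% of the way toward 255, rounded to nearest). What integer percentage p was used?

17%

#B3248D is rgb(179, 36, 141); #C049A0 is rgb(192, 73, 160).
On the G channel (widest range): 73 ≈ 36 + (p/100)(255 − 36), so p ≈ 100×(73 − 36)/(255 − 36) = 3700/219 = 16.89.
p = 17 reproduces all three channels after rounding.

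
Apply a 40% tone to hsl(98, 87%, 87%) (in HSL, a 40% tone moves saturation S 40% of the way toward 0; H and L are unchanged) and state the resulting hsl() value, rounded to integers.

S moves 40% from 87 toward 0: 87 − 34.8 = 52.2 → 52.
H and L are unchanged.

hsl(98, 52%, 87%)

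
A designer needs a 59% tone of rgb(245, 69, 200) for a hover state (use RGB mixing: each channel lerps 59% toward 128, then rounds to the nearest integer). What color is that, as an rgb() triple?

A 59% tone moves each channel 59% toward 128:
  R: 245 + 0.59×(128−245) = 245 − 69.03 = 175.97 → 176
  G: 69 + 34.81 = 103.81 → 104
  B: 200 − 42.48 = 157.52 → 158

rgb(176, 104, 158)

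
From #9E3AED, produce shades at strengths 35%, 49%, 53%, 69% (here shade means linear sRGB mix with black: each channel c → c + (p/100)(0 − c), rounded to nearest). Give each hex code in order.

#67269A, #511E79, #4A1B6F, #311249

#9E3AED is rgb(158, 58, 237).
35%: (158 − 55.3 = 102.7→103, 58 − 20.3 = 37.7→38, 237 − 82.95 = 154.05→154) → #67269A
49%: (158 − 77.42 = 80.58→81, 58 − 28.42 = 29.58→30, 237 − 116.13 = 120.87→121) → #511E79
53%: (158 − 83.74 = 74.26→74, 58 − 30.74 = 27.26→27, 237 − 125.61 = 111.39→111) → #4A1B6F
69%: (158 − 109.02 = 48.98→49, 58 − 40.02 = 17.98→18, 237 − 163.53 = 73.47→73) → #311249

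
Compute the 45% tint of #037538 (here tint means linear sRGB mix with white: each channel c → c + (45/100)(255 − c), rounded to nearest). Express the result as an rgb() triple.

rgb(116, 179, 146)

#037538 is rgb(3, 117, 56).
Lerp each channel 45% toward 255:
  R: 3 + 0.45×(255−3) = 3 + 113.4 = 116.4 → 116
  G: 117 + 0.45×(255−117) = 117 + 62.1 = 179.1 → 179
  B: 56 + 89.55 = 145.55 → 146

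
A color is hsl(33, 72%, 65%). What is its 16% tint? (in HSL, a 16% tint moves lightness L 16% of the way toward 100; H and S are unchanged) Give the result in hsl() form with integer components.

L moves 16% from 65 toward 100: 65 + 5.6 = 70.6 → 71.
H and S are unchanged.

hsl(33, 72%, 71%)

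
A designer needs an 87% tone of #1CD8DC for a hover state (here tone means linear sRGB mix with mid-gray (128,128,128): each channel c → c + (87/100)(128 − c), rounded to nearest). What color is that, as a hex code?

#738B8C

#1CD8DC is rgb(28, 216, 220).
An 87% tone moves each channel 87% toward 128:
  R: 28 + 87 = 115 → 115
  G: 216 + 0.87×(128−216) = 216 − 76.56 = 139.44 → 139
  B: 220 − 80.04 = 139.96 → 140
rgb(115, 139, 140) = #738B8C.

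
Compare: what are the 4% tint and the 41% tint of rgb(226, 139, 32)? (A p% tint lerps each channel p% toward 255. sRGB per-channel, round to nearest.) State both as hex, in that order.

4% tint:
  R: 226 + 0.04×(255−226) = 226 + 1.16 = 227.16 → 227
  G: 139 + 0.04×(255−139) = 139 + 4.64 = 143.64 → 144
  B: 32 + 0.04×(255−32) = 32 + 8.92 = 40.92 → 41
  → #e39029
41% tint:
  R: 226 + 11.89 = 237.89 → 238
  G: 139 + 0.41×(255−139) = 139 + 47.56 = 186.56 → 187
  B: 32 + 91.43 = 123.43 → 123
  → #eebb7b

#e39029, #eebb7b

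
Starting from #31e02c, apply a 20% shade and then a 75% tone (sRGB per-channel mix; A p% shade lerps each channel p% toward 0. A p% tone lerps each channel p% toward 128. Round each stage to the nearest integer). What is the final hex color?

#31e02c is rgb(49, 224, 44).
Lerp each channel 20% toward 0:
  R: 49 − 9.8 = 39.2 → 39
  G: 224 − 44.8 = 179.2 → 179
  B: 44 − 8.8 = 35.2 → 35
After the shade: rgb(39, 179, 35) = #27b323.
Per channel, c → c + 0.75(128 − c):
  R: 39 + 66.75 = 105.75 → 106
  G: 179 − 38.25 = 140.75 → 141
  B: 35 + 0.75×(128−35) = 35 + 69.75 = 104.75 → 105
rgb(106, 141, 105) = #6a8d69.

#6a8d69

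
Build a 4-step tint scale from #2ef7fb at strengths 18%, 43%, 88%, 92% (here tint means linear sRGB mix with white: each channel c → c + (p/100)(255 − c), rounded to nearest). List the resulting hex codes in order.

#54f8fc, #88fafd, #e6feff, #eefeff

#2ef7fb is rgb(46, 247, 251).
18%: (46 + 37.62 = 83.62→84, 247 + 1.44 = 248.44→248, 251 + 0.72 = 251.72→252) → #54f8fc
43%: (46 + 89.87 = 135.87→136, 247 + 3.44 = 250.44→250, 251 + 1.72 = 252.72→253) → #88fafd
88%: (46 + 183.92 = 229.92→230, 247 + 7.04 = 254.04→254, 251 + 3.52 = 254.52→255) → #e6feff
92%: (46 + 192.28 = 238.28→238, 247 + 7.36 = 254.36→254, 251 + 3.68 = 254.68→255) → #eefeff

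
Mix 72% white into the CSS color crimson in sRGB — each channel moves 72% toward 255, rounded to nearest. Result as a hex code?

#f5bdc8

CSS crimson is rgb(220, 20, 60).
Per channel, c → c + 0.72(255 − c):
  R: 220 + 0.72×(255−220) = 220 + 25.2 = 245.2 → 245
  G: 20 + 169.2 = 189.2 → 189
  B: 60 + 140.4 = 200.4 → 200
rgb(245, 189, 200) = #f5bdc8.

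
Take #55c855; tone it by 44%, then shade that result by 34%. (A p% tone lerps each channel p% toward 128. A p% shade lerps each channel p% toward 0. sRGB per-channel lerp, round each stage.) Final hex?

#55c855 is rgb(85, 200, 85).
A 44% tone moves each channel 44% toward 128:
  R: 85 + 0.44×(128−85) = 85 + 18.92 = 103.92 → 104
  G: 200 + 0.44×(128−200) = 200 − 31.68 = 168.32 → 168
  B: 85 + 0.44×(128−85) = 85 + 18.92 = 103.92 → 104
After the tone: rgb(104, 168, 104) = #68a868.
A 34% shade moves each channel 34% toward 0:
  R: 104 + 0.34×(0−104) = 104 − 35.36 = 68.64 → 69
  G: 168 − 57.12 = 110.88 → 111
  B: 104 − 35.36 = 68.64 → 69
rgb(69, 111, 69) = #456f45.

#456f45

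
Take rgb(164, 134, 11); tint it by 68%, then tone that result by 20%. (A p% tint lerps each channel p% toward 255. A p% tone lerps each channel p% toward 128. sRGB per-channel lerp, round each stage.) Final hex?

A 68% tint moves each channel 68% toward 255:
  R: 164 + 0.68×(255−164) = 164 + 61.88 = 225.88 → 226
  G: 134 + 82.28 = 216.28 → 216
  B: 11 + 0.68×(255−11) = 11 + 165.92 = 176.92 → 177
After the tint: rgb(226, 216, 177) = #E2D8B1.
A 20% tone moves each channel 20% toward 128:
  R: 226 + 0.2×(128−226) = 226 − 19.6 = 206.4 → 206
  G: 216 + 0.2×(128−216) = 216 − 17.6 = 198.4 → 198
  B: 177 − 9.8 = 167.2 → 167
rgb(206, 198, 167) = #CEC6A7.

#CEC6A7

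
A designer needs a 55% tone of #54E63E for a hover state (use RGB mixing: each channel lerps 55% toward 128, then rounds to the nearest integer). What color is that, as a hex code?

#54E63E is rgb(84, 230, 62).
A 55% tone moves each channel 55% toward 128:
  R: 84 + 0.55×(128−84) = 84 + 24.2 = 108.2 → 108
  G: 230 + 0.55×(128−230) = 230 − 56.1 = 173.9 → 174
  B: 62 + 36.3 = 98.3 → 98
rgb(108, 174, 98) = #6CAE62.

#6CAE62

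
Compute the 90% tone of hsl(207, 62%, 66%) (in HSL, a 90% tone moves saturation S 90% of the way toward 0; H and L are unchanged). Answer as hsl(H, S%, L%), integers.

hsl(207, 6%, 66%)

S moves 90% from 62 toward 0: 62 − 55.8 = 6.2 → 6.
H and L are unchanged.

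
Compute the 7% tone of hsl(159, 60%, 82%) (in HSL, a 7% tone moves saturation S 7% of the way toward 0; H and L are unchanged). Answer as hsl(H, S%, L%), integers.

S moves 7% from 60 toward 0: 60 − 4.2 = 55.8 → 56.
H and L are unchanged.

hsl(159, 56%, 82%)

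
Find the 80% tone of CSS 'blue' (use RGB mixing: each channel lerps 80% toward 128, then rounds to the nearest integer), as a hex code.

#666699

CSS blue is rgb(0, 0, 255).
An 80% tone moves each channel 80% toward 128:
  R: 0 + 0.8×(128−0) = 0 + 102.4 = 102.4 → 102
  G: 0 + 0.8×(128−0) = 0 + 102.4 = 102.4 → 102
  B: 255 − 101.6 = 153.4 → 153
rgb(102, 102, 153) = #666699.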